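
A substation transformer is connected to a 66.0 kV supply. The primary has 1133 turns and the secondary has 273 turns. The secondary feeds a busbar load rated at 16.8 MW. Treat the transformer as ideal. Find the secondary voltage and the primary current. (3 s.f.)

V_s ≈ 15900 V, I_p ≈ 255 A

V_s = V_p × N_s/N_p = 66000 × 273/1133 = 15903 V.
I_s = P/V_s = 1.68×10^7/15903 = 1056.4 A.
I_p = I_s × N_s/N_p = 1056.4 × 273/1133 = 255 A.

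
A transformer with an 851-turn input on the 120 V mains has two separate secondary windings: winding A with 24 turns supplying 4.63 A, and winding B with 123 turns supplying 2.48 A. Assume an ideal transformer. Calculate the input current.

V_A = 120 × 24/851 = 3.3843 V; V_B = 120 × 123/851 = 17.344 V.
P_out = V_A I_A + V_B I_B = 3.3843×4.63 + 17.344×2.48 = 15.669 + 43.014 = 58.683 W.
Ideal ⇒ P_in = P_out, so I_in = P_out/V_in = 58.683/120 = 0.489 A.

I_in ≈ 0.489 A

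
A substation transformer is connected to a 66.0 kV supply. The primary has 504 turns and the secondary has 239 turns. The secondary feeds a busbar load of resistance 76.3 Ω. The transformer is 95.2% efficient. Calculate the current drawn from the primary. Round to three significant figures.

I_p ≈ 204 A

V_s = 66000 × 239/504 = 31298 V.
I_s = V_s/R = 31298/76.3 = 410.19 A.
P_out = V_s I_s = 31298 × 410.19 = 1.2838×10^7 W.
P_in = P_out/η = 1.2838×10^7/0.952 = 1.3485×10^7 W.
I_p = P_in/V_p = 1.3485×10^7/66000 = 204 A.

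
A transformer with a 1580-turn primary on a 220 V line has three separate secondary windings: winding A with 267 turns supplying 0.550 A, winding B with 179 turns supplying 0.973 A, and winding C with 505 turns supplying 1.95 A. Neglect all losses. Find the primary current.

V_A = 220 × 267/1580 = 37.177 V; V_B = 220 × 179/1580 = 24.924 V; V_C = 220 × 505/1580 = 70.316 V.
P_out = V_A I_A + V_B I_B + V_C I_C = 37.177×0.550 + 24.924×0.973 + 70.316×1.95 = 20.447 + 24.251 + 137.12 = 181.82 W.
Ideal ⇒ P_in = P_out, so I_p = P_out/V_p = 181.82/220 = 0.826 A.

I_p ≈ 0.826 A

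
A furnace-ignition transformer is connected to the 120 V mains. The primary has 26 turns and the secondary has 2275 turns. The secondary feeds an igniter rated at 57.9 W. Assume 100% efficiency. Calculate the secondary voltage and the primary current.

V_s ≈ 10500 V, I_p ≈ 0.482 A

V_s = V_p × N_s/N_p = 120 × 2275/26 = 10500 V.
I_s = P/V_s = 57.9/10500 = 0.0055143 A.
I_p = I_s × N_s/N_p = 0.0055143 × 2275/26 = 0.482 A.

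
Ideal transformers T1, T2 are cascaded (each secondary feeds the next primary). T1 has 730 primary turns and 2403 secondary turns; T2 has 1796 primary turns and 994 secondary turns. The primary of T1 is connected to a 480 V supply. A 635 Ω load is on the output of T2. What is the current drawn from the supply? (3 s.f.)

Secondary of T1: V = 480.00 × 2403/730 = 1580.1 V.
Secondary of T2: V = 1580.1 × 994/1796 = 874.48 V.
I_load = 874.48/635 = 1.3771 A, so P_out = 874.48 × 1.3771 = 1204.3 W.
All ideal ⇒ P_in = P_out, so I_supply = 1204.3/480 = 2.51 A.

I_supply ≈ 2.51 A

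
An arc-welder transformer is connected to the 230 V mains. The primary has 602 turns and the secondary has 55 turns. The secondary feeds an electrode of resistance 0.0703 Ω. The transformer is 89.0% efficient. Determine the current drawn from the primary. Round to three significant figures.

I_p ≈ 30.7 A

V_s = 230 × 55/602 = 21.013 V.
I_s = V_s/R = 21.013/0.0703 = 298.91 A.
P_out = V_s I_s = 21.013 × 298.91 = 6281.1 W.
P_in = P_out/η = 6281.1/0.890 = 7057.4 W.
I_p = P_in/V_p = 7057.4/230 = 30.7 A.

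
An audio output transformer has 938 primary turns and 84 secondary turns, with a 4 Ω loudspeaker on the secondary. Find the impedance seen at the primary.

Z_p = (N_p/N_s)² × Z_s = (938/84)² × 4 = 499 Ω.

Z_p ≈ 499 Ω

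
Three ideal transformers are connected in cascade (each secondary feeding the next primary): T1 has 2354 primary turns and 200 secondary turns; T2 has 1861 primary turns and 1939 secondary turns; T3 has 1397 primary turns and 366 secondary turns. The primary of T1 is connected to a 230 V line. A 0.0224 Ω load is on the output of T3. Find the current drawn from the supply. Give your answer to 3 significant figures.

After T1: V = 230.00 × 200/2354 = 19.541 V.
After T2: V = 19.541 × 1939/1861 = 20.360 V.
After T3: V = 20.360 × 366/1397 = 5.3342 V.
I_load = 5.3342/0.0224 = 238.13 A, so P_out = 5.3342 × 238.13 = 1270.2 W.
All ideal ⇒ P_in = P_out, so I_supply = 1270.2/230 = 5.52 A.

I_supply ≈ 5.52 A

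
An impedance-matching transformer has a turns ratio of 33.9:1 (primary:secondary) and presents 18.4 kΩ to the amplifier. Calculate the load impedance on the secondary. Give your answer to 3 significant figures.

Z_s ≈ 16.0 Ω

Z_s = Z_p/(N_p/N_s)² = 18400/33.9² = 16.0 Ω.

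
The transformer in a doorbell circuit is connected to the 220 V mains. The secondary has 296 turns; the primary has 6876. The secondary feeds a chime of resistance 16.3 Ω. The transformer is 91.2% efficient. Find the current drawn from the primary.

V_s = 220 × 296/6876 = 9.4706 V.
I_s = V_s/R = 9.4706/16.3 = 0.58102 A.
P_out = V_s I_s = 9.4706 × 0.58102 = 5.5026 W.
P_in = P_out/η = 5.5026/0.912 = 6.0336 W.
I_p = P_in/V_p = 6.0336/220 = 0.0274 A.

I_p ≈ 0.0274 A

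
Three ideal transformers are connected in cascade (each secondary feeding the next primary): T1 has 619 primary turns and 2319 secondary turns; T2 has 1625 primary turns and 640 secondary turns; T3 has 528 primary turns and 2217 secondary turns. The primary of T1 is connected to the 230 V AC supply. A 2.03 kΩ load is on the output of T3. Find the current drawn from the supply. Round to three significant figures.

I_supply ≈ 4.35 A

After T1: V = 230.00 × 2319/619 = 861.66 V.
After T2: V = 861.66 × 640/1625 = 339.36 V.
After T3: V = 339.36 × 2217/528 = 1424.9 V.
I_load = 1424.9/2030 = 0.70194 A, so P_out = 1424.9 × 0.70194 = 1000.2 W.
All ideal ⇒ P_in = P_out, so I_supply = 1000.2/230 = 4.35 A.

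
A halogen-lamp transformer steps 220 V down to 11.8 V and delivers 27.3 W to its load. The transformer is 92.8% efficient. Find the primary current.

I_p ≈ 0.134 A

P_in = P_out/η = 27.3/0.928 = 29.418 W.
I_p = P_in/V_p = 29.418/220 = 0.134 A.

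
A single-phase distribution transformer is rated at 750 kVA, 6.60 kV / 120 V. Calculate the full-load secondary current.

I_s ≈ 6250 A

I_s = S/V_s = 750000/120 = 6250 A.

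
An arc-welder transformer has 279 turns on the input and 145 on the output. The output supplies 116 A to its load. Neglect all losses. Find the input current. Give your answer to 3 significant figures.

For an ideal transformer I_in/I_out = N_out/N_in, so I_in = 116 × 145/279 = 60.3 A.

I_in ≈ 60.3 A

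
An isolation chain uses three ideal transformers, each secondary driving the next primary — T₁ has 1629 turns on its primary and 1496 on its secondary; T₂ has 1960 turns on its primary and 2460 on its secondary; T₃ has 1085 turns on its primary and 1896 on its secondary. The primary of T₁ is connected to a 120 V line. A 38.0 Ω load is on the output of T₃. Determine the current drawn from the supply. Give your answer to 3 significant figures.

I_supply ≈ 12.8 A

After T₁: V = 120.00 × 1496/1629 = 110.20 V.
After T₂: V = 110.20 × 2460/1960 = 138.32 V.
After T₃: V = 138.32 × 1896/1085 = 241.70 V.
I_load = 241.70/38.0 = 6.3606 A, so P_out = 241.70 × 6.3606 = 1537.4 W.
All ideal ⇒ P_in = P_out, so I_supply = 1537.4/120 = 12.8 A.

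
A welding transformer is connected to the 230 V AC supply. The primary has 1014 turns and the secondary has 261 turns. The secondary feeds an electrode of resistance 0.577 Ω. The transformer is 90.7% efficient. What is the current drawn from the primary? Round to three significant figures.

I_p ≈ 29.1 A

V_s = 230 × 261/1014 = 59.201 V.
I_s = V_s/R = 59.201/0.577 = 102.60 A.
P_out = V_s I_s = 59.201 × 102.60 = 6074.1 W.
P_in = P_out/η = 6074.1/0.907 = 6697.0 W.
I_p = P_in/V_p = 6697.0/230 = 29.1 A.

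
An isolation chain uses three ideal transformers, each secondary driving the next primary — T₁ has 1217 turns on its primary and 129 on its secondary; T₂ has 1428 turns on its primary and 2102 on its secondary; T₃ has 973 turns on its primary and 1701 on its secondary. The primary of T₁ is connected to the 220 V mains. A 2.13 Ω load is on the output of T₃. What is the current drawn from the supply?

I_supply ≈ 7.68 A

Secondary of T₁: V = 220.00 × 129/1217 = 23.320 V.
Secondary of T₂: V = 23.320 × 2102/1428 = 34.326 V.
Secondary of T₃: V = 34.326 × 1701/973 = 60.009 V.
I_load = 60.009/2.13 = 28.173 A, so P_out = 60.009 × 28.173 = 1690.7 W.
All ideal ⇒ P_in = P_out, so I_supply = 1690.7/220 = 7.68 A.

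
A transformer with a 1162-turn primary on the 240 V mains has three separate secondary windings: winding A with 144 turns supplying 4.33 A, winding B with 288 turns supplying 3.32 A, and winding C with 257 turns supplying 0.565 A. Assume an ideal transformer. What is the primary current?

I_p ≈ 1.48 A

V_A = 240 × 144/1162 = 29.742 V; V_B = 240 × 288/1162 = 59.484 V; V_C = 240 × 257/1162 = 53.081 V.
P_out = V_A I_A + V_B I_B + V_C I_C = 29.742×4.33 + 59.484×3.32 + 53.081×0.565 = 128.78 + 197.49 + 29.991 = 356.26 W.
Ideal ⇒ P_in = P_out, so I_p = P_out/V_p = 356.26/240 = 1.48 A.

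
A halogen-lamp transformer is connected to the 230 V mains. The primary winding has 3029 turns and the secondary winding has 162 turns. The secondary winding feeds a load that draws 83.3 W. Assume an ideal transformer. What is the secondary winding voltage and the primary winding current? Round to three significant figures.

V_s = V_p × N_s/N_p = 230 × 162/3029 = 12.301 V.
I_s = P/V_s = 83.3/12.301 = 6.7718 A.
I_p = I_s × N_s/N_p = 6.7718 × 162/3029 = 0.362 A.

V_s ≈ 12.3 V, I_p ≈ 0.362 A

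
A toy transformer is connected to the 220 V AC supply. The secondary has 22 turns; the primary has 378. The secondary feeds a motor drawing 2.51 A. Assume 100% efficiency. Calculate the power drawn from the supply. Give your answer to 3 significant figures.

I_p = I_s × N_s/N_p = 2.51 × 22/378 = 0.14608 A.
P = V_p I_p = 220 × 0.14608 = 32.1 W.

P ≈ 32.1 W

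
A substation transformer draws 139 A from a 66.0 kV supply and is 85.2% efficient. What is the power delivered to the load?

P_in = V_p I_p = 66000 × 139 = 9.1740×10^6 W.
P_out = η P_in = 0.852 × 9.1740×10^6 = 7.82×10^6 W.

P_out ≈ 7.82×10^6 W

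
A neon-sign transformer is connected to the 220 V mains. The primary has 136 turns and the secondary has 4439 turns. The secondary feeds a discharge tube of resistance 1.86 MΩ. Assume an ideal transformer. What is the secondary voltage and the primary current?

V_s = V_p × N_s/N_p = 220 × 4439/136 = 7180.7 V.
I_s = V_s/R = 7180.7/(1.86×10^6) = 0.0038606 A.
I_p = I_s × N_s/N_p = 0.0038606 × 4439/136 = 0.126 A.

V_s ≈ 7180 V, I_p ≈ 0.126 A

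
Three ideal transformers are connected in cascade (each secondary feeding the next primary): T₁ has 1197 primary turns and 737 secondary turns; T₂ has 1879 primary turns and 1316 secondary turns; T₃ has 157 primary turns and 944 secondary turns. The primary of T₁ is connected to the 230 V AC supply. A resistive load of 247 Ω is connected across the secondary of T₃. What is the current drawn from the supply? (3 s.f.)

Secondary of T₁: V = 230.00 × 737/1197 = 141.61 V.
Secondary of T₂: V = 141.61 × 1316/1879 = 99.181 V.
Secondary of T₃: V = 99.181 × 944/157 = 596.35 V.
I_load = 596.35/247 = 2.4144 A, so P_out = 596.35 × 2.4144 = 1439.8 W.
All ideal ⇒ P_in = P_out, so I_supply = 1439.8/230 = 6.26 A.

I_supply ≈ 6.26 A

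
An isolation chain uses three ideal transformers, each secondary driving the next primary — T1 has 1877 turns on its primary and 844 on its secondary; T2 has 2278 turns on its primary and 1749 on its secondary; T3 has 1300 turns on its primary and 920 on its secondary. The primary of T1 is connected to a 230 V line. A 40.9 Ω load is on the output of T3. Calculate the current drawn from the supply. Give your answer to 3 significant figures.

I_supply ≈ 0.336 A

After T1: V = 230.00 × 844/1877 = 103.42 V.
After T2: V = 103.42 × 1749/2278 = 79.404 V.
After T3: V = 79.404 × 920/1300 = 56.194 V.
I_load = 56.194/40.9 = 1.3739 A, so P_out = 56.194 × 1.3739 = 77.206 W.
All ideal ⇒ P_in = P_out, so I_supply = 77.206/230 = 0.336 A.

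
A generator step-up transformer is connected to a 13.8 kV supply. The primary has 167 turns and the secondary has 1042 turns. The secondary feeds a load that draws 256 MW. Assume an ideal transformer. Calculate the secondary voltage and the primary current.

V_s = V_p × N_s/N_p = 13800 × 1042/167 = 86105 V.
I_s = P/V_s = 2.56×10^8/86105 = 2973.1 A.
I_p = I_s × N_s/N_p = 2973.1 × 1042/167 = 18600 A.

V_s ≈ 86100 V, I_p ≈ 18600 A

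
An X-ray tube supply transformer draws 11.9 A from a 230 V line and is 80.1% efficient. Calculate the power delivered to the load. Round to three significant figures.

P_in = V_p I_p = 230 × 11.9 = 2737.0 W.
P_out = η P_in = 0.801 × 2737.0 = 2190 W.

P_out ≈ 2190 W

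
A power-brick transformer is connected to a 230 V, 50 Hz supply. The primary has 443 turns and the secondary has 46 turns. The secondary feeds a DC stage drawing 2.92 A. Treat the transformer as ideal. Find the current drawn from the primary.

I_p ≈ 0.303 A

For an ideal transformer I_p N_p = I_s N_s, so I_p = 2.92 × 46/443 = 0.303 A.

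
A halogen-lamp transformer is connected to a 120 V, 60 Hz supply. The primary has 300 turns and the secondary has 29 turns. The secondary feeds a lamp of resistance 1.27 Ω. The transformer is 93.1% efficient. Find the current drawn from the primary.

V_s = 120 × 29/300 = 11.600 V.
I_s = V_s/R = 11.600/1.27 = 9.1339 A.
P_out = V_s I_s = 11.600 × 9.1339 = 105.95 W.
P_in = P_out/η = 105.95/0.931 = 113.81 W.
I_p = P_in/V_p = 113.81/120 = 0.948 A.

I_p ≈ 0.948 A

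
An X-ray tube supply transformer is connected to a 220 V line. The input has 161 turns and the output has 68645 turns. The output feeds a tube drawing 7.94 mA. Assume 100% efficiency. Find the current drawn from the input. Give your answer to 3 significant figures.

I_in ≈ 3.39 A

For an ideal transformer I_in N_in = I_out N_out, so I_in = 0.00794 × 68645/161 = 3.39 A.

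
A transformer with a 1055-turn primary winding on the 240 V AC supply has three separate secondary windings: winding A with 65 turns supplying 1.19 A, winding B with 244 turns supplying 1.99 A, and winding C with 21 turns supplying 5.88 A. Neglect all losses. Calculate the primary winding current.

V_A = 240 × 65/1055 = 14.787 V; V_B = 240 × 244/1055 = 55.507 V; V_C = 240 × 21/1055 = 4.7773 V.
P_out = V_A I_A + V_B I_B + V_C I_C = 14.787×1.19 + 55.507×1.99 + 4.7773×5.88 = 17.596 + 110.46 + 28.090 = 156.15 W.
Ideal ⇒ P_in = P_out, so I_p = P_out/V_p = 156.15/240 = 0.651 A.

I_p ≈ 0.651 A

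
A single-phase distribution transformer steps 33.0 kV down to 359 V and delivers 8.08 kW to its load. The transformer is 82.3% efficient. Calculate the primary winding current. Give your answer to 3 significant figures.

I_p ≈ 0.298 A

P_in = P_out/η = 8080/0.823 = 9817.7 W.
I_p = P_in/V_p = 9817.7/33000 = 0.298 A.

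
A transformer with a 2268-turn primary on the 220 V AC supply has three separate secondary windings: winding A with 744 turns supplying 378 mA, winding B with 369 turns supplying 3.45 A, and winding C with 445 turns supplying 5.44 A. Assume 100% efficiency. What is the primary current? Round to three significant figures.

V_A = 220 × 744/2268 = 72.169 V; V_B = 220 × 369/2268 = 35.794 V; V_C = 220 × 445/2268 = 43.166 V.
P_out = V_A I_A + V_B I_B + V_C I_C = 72.169×0.378 + 35.794×3.45 + 43.166×5.44 = 27.280 + 123.49 + 234.82 = 385.59 W.
Ideal ⇒ P_in = P_out, so I_p = P_out/V_p = 385.59/220 = 1.75 A.

I_p ≈ 1.75 A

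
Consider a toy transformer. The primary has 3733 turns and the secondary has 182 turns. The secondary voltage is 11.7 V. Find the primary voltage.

V_p ≈ 240 V

V_p/V_s = N_p/N_s, so V_p = 11.7 × 3733/182 = 240 V.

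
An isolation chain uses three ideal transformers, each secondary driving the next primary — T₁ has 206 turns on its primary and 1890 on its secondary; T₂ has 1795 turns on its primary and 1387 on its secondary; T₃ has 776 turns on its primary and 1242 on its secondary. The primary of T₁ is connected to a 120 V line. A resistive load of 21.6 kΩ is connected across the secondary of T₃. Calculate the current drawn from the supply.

Secondary of T₁: V = 120.00 × 1890/206 = 1101.0 V.
Secondary of T₂: V = 1101.0 × 1387/1795 = 850.72 V.
Secondary of T₃: V = 850.72 × 1242/776 = 1361.6 V.
I_load = 1361.6/21600 = 0.063037 A, so P_out = 1361.6 × 0.063037 = 85.831 W.
All ideal ⇒ P_in = P_out, so I_supply = 85.831/120 = 0.715 A.

I_supply ≈ 0.715 A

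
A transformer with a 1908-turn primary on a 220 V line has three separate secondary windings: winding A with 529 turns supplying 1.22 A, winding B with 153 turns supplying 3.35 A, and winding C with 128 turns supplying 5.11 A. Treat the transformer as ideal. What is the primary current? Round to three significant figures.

I_p ≈ 0.950 A

V_A = 220 × 529/1908 = 60.996 V; V_B = 220 × 153/1908 = 17.642 V; V_C = 220 × 128/1908 = 14.759 V.
P_out = V_A I_A + V_B I_B + V_C I_C = 60.996×1.22 + 17.642×3.35 + 14.759×5.11 = 74.415 + 59.099 + 75.418 = 208.93 W.
Ideal ⇒ P_in = P_out, so I_p = P_out/V_p = 208.93/220 = 0.950 A.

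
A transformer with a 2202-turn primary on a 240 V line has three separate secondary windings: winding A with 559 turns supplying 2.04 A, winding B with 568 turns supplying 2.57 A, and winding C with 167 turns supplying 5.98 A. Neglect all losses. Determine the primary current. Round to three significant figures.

V_A = 240 × 559/2202 = 60.926 V; V_B = 240 × 568/2202 = 61.907 V; V_C = 240 × 167/2202 = 18.202 V.
P_out = V_A I_A + V_B I_B + V_C I_C = 60.926×2.04 + 61.907×2.57 + 18.202×5.98 = 124.29 + 159.10 + 108.85 = 392.24 W.
Ideal ⇒ P_in = P_out, so I_p = P_out/V_p = 392.24/240 = 1.63 A.

I_p ≈ 1.63 A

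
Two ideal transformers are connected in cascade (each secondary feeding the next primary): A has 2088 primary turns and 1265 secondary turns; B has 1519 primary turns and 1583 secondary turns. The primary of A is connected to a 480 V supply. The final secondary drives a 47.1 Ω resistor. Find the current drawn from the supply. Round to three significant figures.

I_supply ≈ 4.06 A

Secondary of A: V = 480.00 × 1265/2088 = 290.80 V.
Secondary of B: V = 290.80 × 1583/1519 = 303.06 V.
I_load = 303.06/47.1 = 6.4343 A, so P_out = 303.06 × 6.4343 = 1950.0 W.
All ideal ⇒ P_in = P_out, so I_supply = 1950.0/480 = 4.06 A.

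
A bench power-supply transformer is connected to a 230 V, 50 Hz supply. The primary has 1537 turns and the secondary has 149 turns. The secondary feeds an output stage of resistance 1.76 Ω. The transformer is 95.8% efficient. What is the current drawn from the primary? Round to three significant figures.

I_p ≈ 1.28 A

V_s = 230 × 149/1537 = 22.297 V.
I_s = V_s/R = 22.297/1.76 = 12.669 A.
P_out = V_s I_s = 22.297 × 12.669 = 282.47 W.
P_in = P_out/η = 282.47/0.958 = 294.85 W.
I_p = P_in/V_p = 294.85/230 = 1.28 A.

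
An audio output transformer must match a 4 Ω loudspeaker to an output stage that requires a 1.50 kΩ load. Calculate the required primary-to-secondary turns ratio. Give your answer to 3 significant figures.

N_p/N_s ≈ 19.4

Z_p/Z_s = (N_p/N_s)², so N_p/N_s = √(1500/4) = √375 = 19.4.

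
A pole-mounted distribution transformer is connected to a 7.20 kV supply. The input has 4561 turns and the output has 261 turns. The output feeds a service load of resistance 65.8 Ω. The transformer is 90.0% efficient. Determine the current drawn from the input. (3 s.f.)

I_in ≈ 0.398 A

V_out = 7200 × 261/4561 = 412.01 V.
I_out = V_out/R = 412.01/65.8 = 6.2616 A.
P_out = V_out I_out = 412.01 × 6.2616 = 2579.9 W.
P_in = P_out/η = 2579.9/0.900 = 2866.5 W.
I_in = P_in/V_in = 2866.5/7200 = 0.398 A.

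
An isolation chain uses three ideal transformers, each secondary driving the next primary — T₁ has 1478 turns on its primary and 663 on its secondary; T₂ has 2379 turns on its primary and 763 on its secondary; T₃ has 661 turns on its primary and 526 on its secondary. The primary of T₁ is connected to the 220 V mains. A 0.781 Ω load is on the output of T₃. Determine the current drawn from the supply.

Secondary of T₁: V = 220.00 × 663/1478 = 98.687 V.
Secondary of T₂: V = 98.687 × 763/2379 = 31.651 V.
Secondary of T₃: V = 31.651 × 526/661 = 25.187 V.
I_load = 25.187/0.781 = 32.250 A, so P_out = 25.187 × 32.250 = 812.27 W.
All ideal ⇒ P_in = P_out, so I_supply = 812.27/220 = 3.69 A.

I_supply ≈ 3.69 A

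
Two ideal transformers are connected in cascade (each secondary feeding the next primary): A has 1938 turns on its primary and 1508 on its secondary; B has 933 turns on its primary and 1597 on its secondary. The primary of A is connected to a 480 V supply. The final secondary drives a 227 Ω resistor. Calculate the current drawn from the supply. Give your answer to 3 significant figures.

I_supply ≈ 3.75 A

After A: V = 480.00 × 1508/1938 = 373.50 V.
After B: V = 373.50 × 1597/933 = 639.31 V.
I_load = 639.31/227 = 2.8163 A, so P_out = 639.31 × 2.8163 = 1800.5 W.
All ideal ⇒ P_in = P_out, so I_supply = 1800.5/480 = 3.75 A.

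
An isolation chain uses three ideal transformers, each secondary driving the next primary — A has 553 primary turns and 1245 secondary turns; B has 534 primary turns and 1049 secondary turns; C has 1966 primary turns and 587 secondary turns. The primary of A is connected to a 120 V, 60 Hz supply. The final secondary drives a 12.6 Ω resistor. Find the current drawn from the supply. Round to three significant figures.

I_supply ≈ 16.6 A

Secondary of A: V = 120.00 × 1245/553 = 270.16 V.
Secondary of B: V = 270.16 × 1049/534 = 530.71 V.
Secondary of C: V = 530.71 × 587/1966 = 158.46 V.
I_load = 158.46/12.6 = 12.576 A, so P_out = 158.46 × 12.576 = 1992.8 W.
All ideal ⇒ P_in = P_out, so I_supply = 1992.8/120 = 16.6 A.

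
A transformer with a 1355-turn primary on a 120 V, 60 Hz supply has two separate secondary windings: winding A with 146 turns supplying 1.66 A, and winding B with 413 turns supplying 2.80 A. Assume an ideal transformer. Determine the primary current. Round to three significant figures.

I_p ≈ 1.03 A

V_A = 120 × 146/1355 = 12.930 V; V_B = 120 × 413/1355 = 36.576 V.
P_out = V_A I_A + V_B I_B = 12.930×1.66 + 36.576×2.80 = 21.464 + 102.41 = 123.88 W.
Ideal ⇒ P_in = P_out, so I_p = P_out/V_p = 123.88/120 = 1.03 A.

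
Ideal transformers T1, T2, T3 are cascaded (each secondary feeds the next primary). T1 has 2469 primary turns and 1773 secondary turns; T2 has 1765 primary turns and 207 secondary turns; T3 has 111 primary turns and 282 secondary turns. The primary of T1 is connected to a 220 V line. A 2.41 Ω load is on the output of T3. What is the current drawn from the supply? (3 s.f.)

I_supply ≈ 4.18 A

Secondary of T1: V = 220.00 × 1773/2469 = 157.98 V.
Secondary of T2: V = 157.98 × 207/1765 = 18.528 V.
Secondary of T3: V = 18.528 × 282/111 = 47.072 V.
I_load = 47.072/2.41 = 19.532 A, so P_out = 47.072 × 19.532 = 919.41 W.
All ideal ⇒ P_in = P_out, so I_supply = 919.41/220 = 4.18 A.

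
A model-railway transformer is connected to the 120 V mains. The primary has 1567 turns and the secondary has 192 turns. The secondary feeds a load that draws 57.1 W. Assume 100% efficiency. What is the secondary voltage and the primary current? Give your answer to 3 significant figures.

V_s = V_p × N_s/N_p = 120 × 192/1567 = 14.703 V.
I_s = P/V_s = 57.1/14.703 = 3.8835 A.
I_p = I_s × N_s/N_p = 3.8835 × 192/1567 = 0.476 A.

V_s ≈ 14.7 V, I_p ≈ 0.476 A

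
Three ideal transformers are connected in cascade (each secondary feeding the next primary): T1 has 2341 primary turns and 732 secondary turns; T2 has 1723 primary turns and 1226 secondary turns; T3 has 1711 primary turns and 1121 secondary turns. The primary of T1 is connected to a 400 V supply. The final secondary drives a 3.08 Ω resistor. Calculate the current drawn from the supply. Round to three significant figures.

After T1: V = 400.00 × 732/2341 = 125.07 V.
After T2: V = 125.07 × 1226/1723 = 88.997 V.
After T3: V = 88.997 × 1121/1711 = 58.308 V.
I_load = 58.308/3.08 = 18.931 A, so P_out = 58.308 × 18.931 = 1103.9 W.
All ideal ⇒ P_in = P_out, so I_supply = 1103.9/400 = 2.76 A.

I_supply ≈ 2.76 A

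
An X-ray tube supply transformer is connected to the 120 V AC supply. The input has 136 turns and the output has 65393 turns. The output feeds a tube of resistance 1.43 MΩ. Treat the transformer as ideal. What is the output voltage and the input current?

V_out ≈ 57700 V, I_in ≈ 19.4 A

V_out = V_in × N_out/N_in = 120 × 65393/136 = 57700 V.
I_out = V_out/R = 57700/(1.43×10^6) = 0.040349 A.
I_in = I_out × N_out/N_in = 0.040349 × 65393/136 = 19.4 A.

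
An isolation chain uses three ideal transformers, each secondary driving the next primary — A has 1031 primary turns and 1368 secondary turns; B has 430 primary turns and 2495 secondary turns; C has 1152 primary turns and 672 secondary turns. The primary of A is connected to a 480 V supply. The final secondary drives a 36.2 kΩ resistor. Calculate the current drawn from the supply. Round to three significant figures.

I_supply ≈ 0.267 A

Secondary of A: V = 480.00 × 1368/1031 = 636.90 V.
Secondary of B: V = 636.90 × 2495/430 = 3695.5 V.
Secondary of C: V = 3695.5 × 672/1152 = 2155.7 V.
I_load = 2155.7/36200 = 0.059550 A, so P_out = 2155.7 × 0.059550 = 128.37 W.
All ideal ⇒ P_in = P_out, so I_supply = 128.37/480 = 0.267 A.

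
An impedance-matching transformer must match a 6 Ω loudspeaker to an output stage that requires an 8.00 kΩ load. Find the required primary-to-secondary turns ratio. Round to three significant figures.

N_p/N_s ≈ 36.5

Z_p/Z_s = (N_p/N_s)², so N_p/N_s = √(8000/6) = √1330 = 36.5.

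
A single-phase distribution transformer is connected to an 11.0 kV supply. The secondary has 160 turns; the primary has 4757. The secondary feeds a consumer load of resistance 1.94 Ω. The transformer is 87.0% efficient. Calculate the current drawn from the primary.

I_p ≈ 7.37 A

V_s = 11000 × 160/4757 = 369.98 V.
I_s = V_s/R = 369.98/1.94 = 190.71 A.
P_out = V_s I_s = 369.98 × 190.71 = 70560 W.
P_in = P_out/η = 70560/0.870 = 81103 W.
I_p = P_in/V_p = 81103/11000 = 7.37 A.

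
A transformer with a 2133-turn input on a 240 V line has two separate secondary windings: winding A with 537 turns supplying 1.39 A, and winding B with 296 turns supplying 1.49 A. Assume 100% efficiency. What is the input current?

V_A = 240 × 537/2133 = 60.422 V; V_B = 240 × 296/2133 = 33.305 V.
P_out = V_A I_A + V_B I_B = 60.422×1.39 + 33.305×1.49 = 83.986 + 49.625 = 133.61 W.
Ideal ⇒ P_in = P_out, so I_in = P_out/V_in = 133.61/240 = 0.557 A.

I_in ≈ 0.557 A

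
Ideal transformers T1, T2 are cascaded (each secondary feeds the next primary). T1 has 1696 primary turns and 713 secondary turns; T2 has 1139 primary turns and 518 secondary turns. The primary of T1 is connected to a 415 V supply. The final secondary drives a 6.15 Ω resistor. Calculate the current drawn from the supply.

Secondary of T1: V = 415.00 × 713/1696 = 174.47 V.
Secondary of T2: V = 174.47 × 518/1139 = 79.345 V.
I_load = 79.345/6.15 = 12.902 A, so P_out = 79.345 × 12.902 = 1023.7 W.
All ideal ⇒ P_in = P_out, so I_supply = 1023.7/415 = 2.47 A.

I_supply ≈ 2.47 A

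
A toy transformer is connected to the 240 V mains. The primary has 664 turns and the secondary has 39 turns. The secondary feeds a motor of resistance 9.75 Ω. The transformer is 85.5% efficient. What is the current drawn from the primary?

I_p ≈ 0.0993 A

V_s = 240 × 39/664 = 14.096 V.
I_s = V_s/R = 14.096/9.75 = 1.4458 A.
P_out = V_s I_s = 14.096 × 1.4458 = 20.380 W.
P_in = P_out/η = 20.380/0.855 = 23.837 W.
I_p = P_in/V_p = 23.837/240 = 0.0993 A.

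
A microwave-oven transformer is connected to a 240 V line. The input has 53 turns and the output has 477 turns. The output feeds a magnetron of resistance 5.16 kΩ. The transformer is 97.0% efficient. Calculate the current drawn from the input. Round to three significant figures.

I_in ≈ 3.88 A

V_out = 240 × 477/53 = 2160.0 V.
I_out = V_out/R = 2160.0/5160 = 0.41860 A.
P_out = V_out I_out = 2160.0 × 0.41860 = 904.19 W.
P_in = P_out/η = 904.19/0.970 = 932.15 W.
I_in = P_in/V_in = 932.15/240 = 3.88 A.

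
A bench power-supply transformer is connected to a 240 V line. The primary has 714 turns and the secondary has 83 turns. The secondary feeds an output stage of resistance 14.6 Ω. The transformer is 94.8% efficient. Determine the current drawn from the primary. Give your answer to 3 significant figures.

V_s = 240 × 83/714 = 27.899 V.
I_s = V_s/R = 27.899/14.6 = 1.9109 A.
P_out = V_s I_s = 27.899 × 1.9109 = 53.313 W.
P_in = P_out/η = 53.313/0.948 = 56.237 W.
I_p = P_in/V_p = 56.237/240 = 0.234 A.

I_p ≈ 0.234 A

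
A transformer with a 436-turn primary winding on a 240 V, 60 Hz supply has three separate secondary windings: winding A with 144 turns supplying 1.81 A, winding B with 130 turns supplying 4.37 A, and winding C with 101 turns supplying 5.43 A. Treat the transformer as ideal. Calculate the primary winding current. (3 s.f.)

V_A = 240 × 144/436 = 79.266 V; V_B = 240 × 130/436 = 71.560 V; V_C = 240 × 101/436 = 55.596 V.
P_out = V_A I_A + V_B I_B + V_C I_C = 79.266×1.81 + 71.560×4.37 + 55.596×5.43 = 143.47 + 312.72 + 301.89 = 758.08 W.
Ideal ⇒ P_in = P_out, so I_p = P_out/V_p = 758.08/240 = 3.16 A.

I_p ≈ 3.16 A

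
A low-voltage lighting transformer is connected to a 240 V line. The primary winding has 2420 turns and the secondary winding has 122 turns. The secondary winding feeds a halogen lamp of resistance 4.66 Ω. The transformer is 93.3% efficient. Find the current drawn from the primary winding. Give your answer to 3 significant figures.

V_s = 240 × 122/2420 = 12.099 V.
I_s = V_s/R = 12.099/4.66 = 2.5964 A.
P_out = V_s I_s = 12.099 × 2.5964 = 31.414 W.
P_in = P_out/η = 31.414/0.933 = 33.670 W.
I_p = P_in/V_p = 33.670/240 = 0.140 A.

I_p ≈ 0.140 A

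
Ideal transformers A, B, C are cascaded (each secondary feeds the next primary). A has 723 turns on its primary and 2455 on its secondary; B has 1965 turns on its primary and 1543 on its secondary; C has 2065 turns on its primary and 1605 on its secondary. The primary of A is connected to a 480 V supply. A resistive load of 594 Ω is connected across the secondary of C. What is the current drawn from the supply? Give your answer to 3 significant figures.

I_supply ≈ 3.47 A

After A: V = 480.00 × 2455/723 = 1629.9 V.
After B: V = 1629.9 × 1543/1965 = 1279.8 V.
After C: V = 1279.8 × 1605/2065 = 994.75 V.
I_load = 994.75/594 = 1.6747 A, so P_out = 994.75 × 1.6747 = 1665.9 W.
All ideal ⇒ P_in = P_out, so I_supply = 1665.9/480 = 3.47 A.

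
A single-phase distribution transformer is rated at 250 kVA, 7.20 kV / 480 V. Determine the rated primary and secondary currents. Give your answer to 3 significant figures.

I_p ≈ 34.7 A, I_s ≈ 521 A

I_p = S/V_p = 250000/7200 = 34.7 A.
I_s = S/V_s = 250000/480 = 521 A.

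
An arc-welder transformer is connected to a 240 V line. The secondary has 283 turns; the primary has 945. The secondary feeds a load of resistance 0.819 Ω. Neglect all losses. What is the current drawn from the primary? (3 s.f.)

I_p ≈ 26.3 A

V_s = V_p × N_s/N_p = 240 × 283/945 = 71.873 V.
I_s = V_s/R = 71.873/0.819 = 87.757 A.
For an ideal transformer I_p N_p = I_s N_s, so I_p = 87.757 × 283/945 = 26.3 A.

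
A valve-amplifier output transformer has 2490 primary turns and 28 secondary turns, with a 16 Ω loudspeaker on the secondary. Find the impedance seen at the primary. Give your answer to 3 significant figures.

Z_p = (N_p/N_s)² × Z_s = (2490/28)² × 16 = 127000 Ω.

Z_p ≈ 127000 Ω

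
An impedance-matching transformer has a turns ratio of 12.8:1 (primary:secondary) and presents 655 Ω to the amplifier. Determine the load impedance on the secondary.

Z_s = Z_p/(N_p/N_s)² = 655/12.8² = 4.00 Ω.

Z_s ≈ 4.00 Ω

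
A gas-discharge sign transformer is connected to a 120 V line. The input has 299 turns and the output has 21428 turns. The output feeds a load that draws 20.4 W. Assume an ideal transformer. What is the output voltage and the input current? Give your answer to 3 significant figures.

V_out ≈ 8600 V, I_in ≈ 0.170 A

V_out = V_in × N_out/N_in = 120 × 21428/299 = 8599.9 V.
I_out = P/V_out = 20.4/8599.9 = 0.0023721 A.
I_in = I_out × N_out/N_in = 0.0023721 × 21428/299 = 0.170 A.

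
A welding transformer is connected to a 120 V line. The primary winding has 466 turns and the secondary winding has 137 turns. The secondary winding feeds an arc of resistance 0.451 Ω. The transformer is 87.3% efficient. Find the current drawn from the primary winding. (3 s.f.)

I_p ≈ 26.3 A

V_s = 120 × 137/466 = 35.279 V.
I_s = V_s/R = 35.279/0.451 = 78.224 A.
P_out = V_s I_s = 35.279 × 78.224 = 2759.7 W.
P_in = P_out/η = 2759.7/0.873 = 3161.1 W.
I_p = P_in/V_p = 3161.1/120 = 26.3 A.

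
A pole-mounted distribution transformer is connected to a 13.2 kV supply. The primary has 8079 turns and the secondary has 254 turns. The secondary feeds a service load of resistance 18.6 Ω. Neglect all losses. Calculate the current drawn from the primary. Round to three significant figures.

V_s = V_p × N_s/N_p = 13200 × 254/8079 = 415.00 V.
I_s = V_s/R = 415.00/18.6 = 22.312 A.
For an ideal transformer I_p N_p = I_s N_s, so I_p = 22.312 × 254/8079 = 0.701 A.

I_p ≈ 0.701 A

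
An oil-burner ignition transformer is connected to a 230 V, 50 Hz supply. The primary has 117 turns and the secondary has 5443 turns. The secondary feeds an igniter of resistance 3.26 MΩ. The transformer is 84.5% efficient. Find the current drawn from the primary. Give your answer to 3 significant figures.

I_p ≈ 0.181 A

V_s = 230 × 5443/117 = 10700 V.
I_s = V_s/R = 10700/(3.26×10^6) = 0.0032822 A.
P_out = V_s I_s = 10700 × 0.0032822 = 35.119 W.
P_in = P_out/η = 35.119/0.845 = 41.561 W.
I_p = P_in/V_p = 41.561/230 = 0.181 A.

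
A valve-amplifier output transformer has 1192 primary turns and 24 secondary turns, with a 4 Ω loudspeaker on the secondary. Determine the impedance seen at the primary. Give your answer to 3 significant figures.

Z_p ≈ 9870 Ω

Z_p = (N_p/N_s)² × Z_s = (1192/24)² × 4 = 9870 Ω.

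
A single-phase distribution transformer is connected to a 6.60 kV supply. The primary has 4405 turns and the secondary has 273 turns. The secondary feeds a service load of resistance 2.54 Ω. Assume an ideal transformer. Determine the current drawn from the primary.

V_s = V_p × N_s/N_p = 6600 × 273/4405 = 409.04 V.
I_s = V_s/R = 409.04/2.54 = 161.04 A.
For an ideal transformer I_p N_p = I_s N_s, so I_p = 161.04 × 273/4405 = 9.98 A.

I_p ≈ 9.98 A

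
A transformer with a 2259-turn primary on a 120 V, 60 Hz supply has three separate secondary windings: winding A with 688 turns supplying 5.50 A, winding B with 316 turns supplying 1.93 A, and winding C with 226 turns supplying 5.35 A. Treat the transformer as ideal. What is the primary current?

V_A = 120 × 688/2259 = 36.547 V; V_B = 120 × 316/2259 = 16.786 V; V_C = 120 × 226/2259 = 12.005 V.
P_out = V_A I_A + V_B I_B + V_C I_C = 36.547×5.50 + 16.786×1.93 + 12.005×5.35 = 201.01 + 32.397 + 64.228 = 297.64 W.
Ideal ⇒ P_in = P_out, so I_p = P_out/V_p = 297.64/120 = 2.48 A.

I_p ≈ 2.48 A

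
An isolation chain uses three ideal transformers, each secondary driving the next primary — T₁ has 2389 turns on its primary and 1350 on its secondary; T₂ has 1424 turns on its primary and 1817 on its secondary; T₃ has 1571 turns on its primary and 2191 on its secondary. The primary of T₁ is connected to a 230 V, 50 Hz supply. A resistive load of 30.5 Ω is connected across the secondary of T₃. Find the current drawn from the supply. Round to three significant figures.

After T₁: V = 230.00 × 1350/2389 = 129.97 V.
After T₂: V = 129.97 × 1817/1424 = 165.84 V.
After T₃: V = 165.84 × 2191/1571 = 231.29 V.
I_load = 231.29/30.5 = 7.5833 A, so P_out = 231.29 × 7.5833 = 1753.9 W.
All ideal ⇒ P_in = P_out, so I_supply = 1753.9/230 = 7.63 A.

I_supply ≈ 7.63 A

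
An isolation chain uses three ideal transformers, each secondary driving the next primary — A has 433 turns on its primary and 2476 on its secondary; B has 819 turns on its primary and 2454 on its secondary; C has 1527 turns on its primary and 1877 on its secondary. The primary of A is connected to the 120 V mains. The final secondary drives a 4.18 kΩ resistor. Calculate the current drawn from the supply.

I_supply ≈ 12.7 A

Secondary of A: V = 120.00 × 2476/433 = 686.19 V.
Secondary of B: V = 686.19 × 2454/819 = 2056.1 V.
Secondary of C: V = 2056.1 × 1877/1527 = 2527.3 V.
I_load = 2527.3/4180 = 0.60462 A, so P_out = 2527.3 × 0.60462 = 1528.1 W.
All ideal ⇒ P_in = P_out, so I_supply = 1528.1/120 = 12.7 A.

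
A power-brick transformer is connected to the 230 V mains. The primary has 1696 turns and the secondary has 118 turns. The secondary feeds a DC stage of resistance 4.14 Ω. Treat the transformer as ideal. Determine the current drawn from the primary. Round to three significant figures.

V_s = V_p × N_s/N_p = 230 × 118/1696 = 16.002 V.
I_s = V_s/R = 16.002/4.14 = 3.8653 A.
For an ideal transformer I_p N_p = I_s N_s, so I_p = 3.8653 × 118/1696 = 0.269 A.

I_p ≈ 0.269 A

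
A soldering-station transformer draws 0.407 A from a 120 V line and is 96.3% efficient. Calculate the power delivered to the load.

P_out ≈ 47.0 W

P_in = V_in I_in = 120 × 0.407 = 48.840 W.
P_out = η P_in = 0.963 × 48.840 = 47.0 W.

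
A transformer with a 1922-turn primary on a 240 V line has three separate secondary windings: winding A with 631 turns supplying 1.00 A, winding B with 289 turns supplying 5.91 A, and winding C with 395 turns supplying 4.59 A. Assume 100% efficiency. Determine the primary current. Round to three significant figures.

I_p ≈ 2.16 A

V_A = 240 × 631/1922 = 78.793 V; V_B = 240 × 289/1922 = 36.087 V; V_C = 240 × 395/1922 = 49.324 V.
P_out = V_A I_A + V_B I_B + V_C I_C = 78.793×1.00 + 36.087×5.91 + 49.324×4.59 = 78.793 + 213.28 + 226.40 = 518.46 W.
Ideal ⇒ P_in = P_out, so I_p = P_out/V_p = 518.46/240 = 2.16 A.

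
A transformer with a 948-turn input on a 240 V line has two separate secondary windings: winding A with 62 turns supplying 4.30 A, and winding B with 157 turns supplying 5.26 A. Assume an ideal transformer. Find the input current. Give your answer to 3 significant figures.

I_in ≈ 1.15 A

V_A = 240 × 62/948 = 15.696 V; V_B = 240 × 157/948 = 39.747 V.
P_out = V_A I_A + V_B I_B = 15.696×4.30 + 39.747×5.26 = 67.494 + 209.07 = 276.56 W.
Ideal ⇒ P_in = P_out, so I_in = P_out/V_in = 276.56/240 = 1.15 A.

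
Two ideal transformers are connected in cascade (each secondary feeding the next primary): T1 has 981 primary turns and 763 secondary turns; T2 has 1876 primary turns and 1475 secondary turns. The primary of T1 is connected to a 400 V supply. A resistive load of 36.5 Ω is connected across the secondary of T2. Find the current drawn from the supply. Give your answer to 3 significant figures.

After T1: V = 400.00 × 763/981 = 311.11 V.
After T2: V = 311.11 × 1475/1876 = 244.61 V.
I_load = 244.61/36.5 = 6.7017 A, so P_out = 244.61 × 6.7017 = 1639.3 W.
All ideal ⇒ P_in = P_out, so I_supply = 1639.3/400 = 4.10 A.

I_supply ≈ 4.10 A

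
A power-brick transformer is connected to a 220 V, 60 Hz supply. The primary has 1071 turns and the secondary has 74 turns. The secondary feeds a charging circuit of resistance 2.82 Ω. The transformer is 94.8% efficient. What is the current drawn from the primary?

V_s = 220 × 74/1071 = 15.201 V.
I_s = V_s/R = 15.201/2.82 = 5.3903 A.
P_out = V_s I_s = 15.201 × 5.3903 = 81.937 W.
P_in = P_out/η = 81.937/0.948 = 86.432 W.
I_p = P_in/V_p = 86.432/220 = 0.393 A.

I_p ≈ 0.393 A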